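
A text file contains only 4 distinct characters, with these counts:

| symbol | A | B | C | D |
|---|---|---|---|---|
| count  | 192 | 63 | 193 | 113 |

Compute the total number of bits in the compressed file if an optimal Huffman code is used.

Greedily combine the two least-frequent nodes:
merge B(63) and D(113): 176
merge 176 and A(192): 368
merge C(193) and 368: 561
Total encoded bits = sum of merged weights = 176 + 368 + 561 = 1105.

1105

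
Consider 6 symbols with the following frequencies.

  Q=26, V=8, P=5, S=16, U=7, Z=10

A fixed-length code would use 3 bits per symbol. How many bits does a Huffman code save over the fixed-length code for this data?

Fixed-length: 3 bits × 72 symbols = 216 bits.
Huffman merges:
combine P(5), U(7) → 12
combine V(8), Z(10) → 18
combine 12, S(16) → 28
combine 18, Q(26) → 44
combine 28, 44 → 72
Huffman total = 12 + 18 + 28 + 44 + 72 = 174 bits.
Saving = 216 − 174 = 42 bits.

42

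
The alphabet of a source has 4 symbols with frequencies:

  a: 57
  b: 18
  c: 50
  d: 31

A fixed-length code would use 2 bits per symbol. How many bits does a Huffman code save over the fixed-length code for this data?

8

Fixed-length: 2 bits × 156 symbols = 312 bits.
Huffman merges:
merge b(18) and d(31): 49
merge 49 and c(50): 99
merge a(57) and 99: 156
Huffman total = 49 + 99 + 156 = 304 bits.
Saving = 312 − 304 = 8 bits.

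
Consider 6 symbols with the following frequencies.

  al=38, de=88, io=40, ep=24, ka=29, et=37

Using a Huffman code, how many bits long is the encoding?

640

Build the Huffman tree bottom-up:
ep(24) + ka(29) → 53
et(37) + al(38) → 75
io(40) + 53 → 93
75 + de(88) → 163
93 + 163 → 256
Each symbol's bit-cost is frequency × depth; summing gives 640 bits (equivalently 53 + 75 + 93 + 163 + 256).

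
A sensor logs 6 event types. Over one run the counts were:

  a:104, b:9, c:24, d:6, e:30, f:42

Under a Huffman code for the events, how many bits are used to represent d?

5

Repeatedly merge the two smallest:
d(6) + b(9) → 15
15 + c(24) → 39
e(30) + 39 → 69
f(42) + 69 → 111
a(104) + 111 → 215
d sits 5 levels below the root, so its codeword is 5 bits.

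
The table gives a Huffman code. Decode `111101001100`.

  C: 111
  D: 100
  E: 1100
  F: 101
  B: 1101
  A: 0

CFAAE

Read left to right; each codeword is recognised as soon as it completes (prefix code):
  111→C | 101→F | 0→A | 0→A | 1100→E
Decoded message: CFAAE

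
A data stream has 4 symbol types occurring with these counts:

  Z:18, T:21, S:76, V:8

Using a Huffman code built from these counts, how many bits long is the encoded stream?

Greedily combine the two least-frequent nodes:
merge V(8) and Z(18): 26
merge T(21) and 26: 47
merge 47 and S(76): 123
The encoded length is the sum of every internal node's weight: 26 + 47 + 123 = 196 bits.

196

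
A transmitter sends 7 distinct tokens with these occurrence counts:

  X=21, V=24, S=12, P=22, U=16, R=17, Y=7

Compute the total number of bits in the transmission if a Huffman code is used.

330

Greedily combine the two least-frequent nodes:
combine Y(7), S(12) → 19
combine U(16), R(17) → 33
combine 19, X(21) → 40
combine P(22), V(24) → 46
combine 33, 40 → 73
combine 46, 73 → 119
Each symbol's bit-cost is frequency × depth; summing gives 330 bits (equivalently 19 + 33 + 40 + 46 + 73 + 119).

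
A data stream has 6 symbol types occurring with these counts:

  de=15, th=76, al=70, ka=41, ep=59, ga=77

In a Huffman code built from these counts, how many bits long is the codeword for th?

Repeatedly merge the two smallest:
merge de(15) and ka(41): 56
merge 56 and ep(59): 115
merge al(70) and th(76): 146
merge ga(77) and 115: 192
merge 146 and 192: 338
th's leaf is at depth 2, giving a 2-bit codeword.

2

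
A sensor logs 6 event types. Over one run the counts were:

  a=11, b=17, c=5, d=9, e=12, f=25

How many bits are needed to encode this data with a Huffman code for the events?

Merge the two smallest weights repeatedly:
merge c(5) and d(9): 14
merge a(11) and e(12): 23
merge 14 and b(17): 31
merge 23 and f(25): 48
merge 31 and 48: 79
The encoded length is the sum of every internal node's weight: 14 + 23 + 31 + 48 + 79 = 195 bits.

195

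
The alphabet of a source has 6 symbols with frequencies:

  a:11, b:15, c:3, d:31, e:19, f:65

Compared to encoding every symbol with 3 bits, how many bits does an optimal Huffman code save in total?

Fixed-length: 3 bits × 144 symbols = 432 bits.
Huffman merges:
merge c(3) and a(11): 14
merge 14 and b(15): 29
merge e(19) and 29: 48
merge d(31) and 48: 79
merge f(65) and 79: 144
Huffman total = 14 + 29 + 48 + 79 + 144 = 314 bits.
Saving = 432 − 314 = 118 bits.

118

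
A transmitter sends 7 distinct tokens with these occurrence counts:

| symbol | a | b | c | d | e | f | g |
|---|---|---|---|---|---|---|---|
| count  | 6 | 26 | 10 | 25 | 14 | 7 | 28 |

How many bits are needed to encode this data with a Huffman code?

305

Greedily combine the two least-frequent nodes:
combine a(6), f(7) → 13
combine c(10), 13 → 23
combine e(14), 23 → 37
combine d(25), b(26) → 51
combine g(28), 37 → 65
combine 51, 65 → 116
Each symbol's bit-cost is frequency × depth; summing gives 305 bits (equivalently 13 + 23 + 37 + 51 + 65 + 116).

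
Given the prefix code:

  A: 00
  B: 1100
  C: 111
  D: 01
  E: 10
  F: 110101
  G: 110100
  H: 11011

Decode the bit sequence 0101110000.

Read left to right; each codeword is recognised as soon as it completes (prefix code):
  01→D | 01→D | 1100→B | 00→A
Decoded message: DDBA

DDBA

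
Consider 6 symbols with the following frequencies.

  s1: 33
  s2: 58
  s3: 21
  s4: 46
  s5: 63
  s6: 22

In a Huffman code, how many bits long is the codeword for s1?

Huffman merges, smallest pair first:
combine s3(21), s6(22) → 43
combine s1(33), 43 → 76
combine s4(46), s2(58) → 104
combine s5(63), 76 → 139
combine 104, 139 → 243
s1 sits 3 levels below the root, so its codeword is 3 bits.

3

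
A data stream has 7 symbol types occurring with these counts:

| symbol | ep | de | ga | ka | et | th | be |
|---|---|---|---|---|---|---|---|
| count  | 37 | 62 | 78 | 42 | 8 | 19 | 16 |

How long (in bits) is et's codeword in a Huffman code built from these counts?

Huffman merges, smallest pair first:
merge et(8) and be(16): 24
merge th(19) and 24: 43
merge ep(37) and ka(42): 79
merge 43 and de(62): 105
merge ga(78) and 79: 157
merge 105 and 157: 262
et sits 4 levels below the root, so its codeword is 4 bits.

4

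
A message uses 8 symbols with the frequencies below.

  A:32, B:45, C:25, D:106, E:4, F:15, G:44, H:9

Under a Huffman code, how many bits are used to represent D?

Build the tree from the bottom:
merge E(4) and H(9): 13
merge 13 and F(15): 28
merge C(25) and 28: 53
merge A(32) and G(44): 76
merge B(45) and 53: 98
merge 76 and 98: 174
merge D(106) and 174: 280
D is a child of the root — depth 1, so its codeword is a single bit.

1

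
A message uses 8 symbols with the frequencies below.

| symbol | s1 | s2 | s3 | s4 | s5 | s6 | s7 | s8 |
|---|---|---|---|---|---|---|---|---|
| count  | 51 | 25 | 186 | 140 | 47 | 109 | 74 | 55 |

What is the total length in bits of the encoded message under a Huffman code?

1913

Merge the two smallest weights repeatedly:
combine s2(25), s5(47) → 72
combine s1(51), s8(55) → 106
combine 72, s7(74) → 146
combine 106, s6(109) → 215
combine s4(140), 146 → 286
combine s3(186), 215 → 401
combine 286, 401 → 687
Each symbol's bit-cost is frequency × depth; summing gives 1913 bits (equivalently 72 + 106 + 146 + 215 + 286 + 401 + 687).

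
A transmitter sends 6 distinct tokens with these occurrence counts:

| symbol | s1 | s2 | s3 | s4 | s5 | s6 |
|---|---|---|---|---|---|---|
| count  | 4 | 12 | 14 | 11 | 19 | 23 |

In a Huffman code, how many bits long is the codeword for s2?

Huffman merges, smallest pair first:
s1(4) + s4(11) → 15
s2(12) + s3(14) → 26
15 + s5(19) → 34
s6(23) + 26 → 49
34 + 49 → 83
s2's leaf is at depth 3, giving a 3-bit codeword.

3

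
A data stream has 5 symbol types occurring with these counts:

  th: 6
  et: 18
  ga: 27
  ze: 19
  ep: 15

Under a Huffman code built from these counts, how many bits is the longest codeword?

3

Merge the two lowest-weight nodes at each step:
combine th(6), ep(15) → 21
combine et(18), ze(19) → 37
combine 21, ga(27) → 48
combine 37, 48 → 85
The first pair merged (th, ep) ends up deepest, at depth 3.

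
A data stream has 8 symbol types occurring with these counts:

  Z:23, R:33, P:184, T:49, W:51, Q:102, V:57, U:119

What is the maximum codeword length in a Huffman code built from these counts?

Merge the two lowest-weight nodes at each step:
merge Z(23) and R(33): 56
merge T(49) and W(51): 100
merge 56 and V(57): 113
merge 100 and Q(102): 202
merge 113 and U(119): 232
merge P(184) and 202: 386
merge 232 and 386: 618
The rarest symbols sit at the bottom; the longest codeword is 4 bits.

4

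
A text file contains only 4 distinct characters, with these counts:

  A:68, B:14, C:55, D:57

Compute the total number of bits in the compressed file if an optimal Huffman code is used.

Build the Huffman tree bottom-up:
merge B(14) and C(55): 69
merge D(57) and A(68): 125
merge 69 and 125: 194
The encoded length is the sum of every internal node's weight: 69 + 125 + 194 = 388 bits.

388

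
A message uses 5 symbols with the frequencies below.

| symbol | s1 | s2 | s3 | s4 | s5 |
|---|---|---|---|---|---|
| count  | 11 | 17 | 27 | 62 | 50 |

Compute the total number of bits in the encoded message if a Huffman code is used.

Merge the two smallest weights repeatedly:
s1(11) + s2(17) → 28
s3(27) + 28 → 55
s5(50) + 55 → 105
s4(62) + 105 → 167
Total encoded bits = sum of merged weights = 28 + 55 + 105 + 167 = 355.

355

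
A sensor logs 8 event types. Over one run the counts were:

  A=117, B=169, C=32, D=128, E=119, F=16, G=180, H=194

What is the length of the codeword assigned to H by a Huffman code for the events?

2

Huffman merges, smallest pair first:
F(16) + C(32) → 48
48 + A(117) → 165
E(119) + D(128) → 247
165 + B(169) → 334
G(180) + H(194) → 374
247 + 334 → 581
374 + 581 → 955
H's leaf is at depth 2, giving a 2-bit codeword.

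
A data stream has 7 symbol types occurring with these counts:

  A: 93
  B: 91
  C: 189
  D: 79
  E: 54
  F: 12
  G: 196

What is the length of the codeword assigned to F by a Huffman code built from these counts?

Repeatedly merge the two smallest:
F(12) + E(54) → 66
66 + D(79) → 145
B(91) + A(93) → 184
145 + 184 → 329
C(189) + G(196) → 385
329 + 385 → 714
F sits 4 levels below the root, so its codeword is 4 bits.

4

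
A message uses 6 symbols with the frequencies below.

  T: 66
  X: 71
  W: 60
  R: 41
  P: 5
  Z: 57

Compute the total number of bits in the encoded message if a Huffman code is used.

749

Build the Huffman tree bottom-up:
P(5) + R(41) → 46
46 + Z(57) → 103
W(60) + T(66) → 126
X(71) + 103 → 174
126 + 174 → 300
Each symbol's bit-cost is frequency × depth; summing gives 749 bits (equivalently 46 + 103 + 126 + 174 + 300).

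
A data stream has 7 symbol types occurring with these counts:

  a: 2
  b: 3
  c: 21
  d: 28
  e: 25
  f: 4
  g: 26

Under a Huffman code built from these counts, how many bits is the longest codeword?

Merge the two lowest-weight nodes at each step:
merge a(2) and b(3): 5
merge f(4) and 5: 9
merge 9 and c(21): 30
merge e(25) and g(26): 51
merge d(28) and 30: 58
merge 51 and 58: 109
Maximum depth reached is 5.

5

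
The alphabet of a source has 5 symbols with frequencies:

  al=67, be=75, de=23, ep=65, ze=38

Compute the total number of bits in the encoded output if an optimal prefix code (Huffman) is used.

597

Greedily combine the two least-frequent nodes:
de(23) + ze(38) → 61
61 + ep(65) → 126
al(67) + be(75) → 142
126 + 142 → 268
Total encoded bits = sum of merged weights = 61 + 126 + 142 + 268 = 597.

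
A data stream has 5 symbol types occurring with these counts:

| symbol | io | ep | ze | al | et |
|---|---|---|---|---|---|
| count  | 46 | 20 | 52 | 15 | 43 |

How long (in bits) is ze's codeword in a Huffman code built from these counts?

Huffman merges, smallest pair first:
al(15) + ep(20) → 35
35 + et(43) → 78
io(46) + ze(52) → 98
78 + 98 → 176
ze's leaf is at depth 2, giving a 2-bit codeword.

2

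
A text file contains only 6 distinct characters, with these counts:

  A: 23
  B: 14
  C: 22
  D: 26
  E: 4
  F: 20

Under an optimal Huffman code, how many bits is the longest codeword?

Merge the two lowest-weight nodes at each step:
E(4) + B(14) → 18
18 + F(20) → 38
C(22) + A(23) → 45
D(26) + 38 → 64
45 + 64 → 109
The rarest symbols sit at the bottom; the longest codeword is 4 bits.

4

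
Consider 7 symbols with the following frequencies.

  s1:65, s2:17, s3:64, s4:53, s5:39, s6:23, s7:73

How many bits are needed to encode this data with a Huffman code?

904

Merge the two smallest weights repeatedly:
combine s2(17), s6(23) → 40
combine s5(39), 40 → 79
combine s4(53), s3(64) → 117
combine s1(65), s7(73) → 138
combine 79, 117 → 196
combine 138, 196 → 334
Total encoded bits = sum of merged weights = 40 + 79 + 117 + 138 + 196 + 334 = 904.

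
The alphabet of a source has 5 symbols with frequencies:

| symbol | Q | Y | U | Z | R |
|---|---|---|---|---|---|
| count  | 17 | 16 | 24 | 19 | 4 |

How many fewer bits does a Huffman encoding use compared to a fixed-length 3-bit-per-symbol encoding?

60

Fixed-length: 3 bits × 80 symbols = 240 bits.
Huffman merges:
combine R(4), Y(16) → 20
combine Q(17), Z(19) → 36
combine 20, U(24) → 44
combine 36, 44 → 80
Huffman total = 20 + 36 + 44 + 80 = 180 bits.
Saving = 240 − 180 = 60 bits.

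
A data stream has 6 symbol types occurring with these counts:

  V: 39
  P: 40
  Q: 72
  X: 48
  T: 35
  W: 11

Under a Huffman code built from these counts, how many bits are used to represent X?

Build the tree from the bottom:
combine W(11), T(35) → 46
combine V(39), P(40) → 79
combine 46, X(48) → 94
combine Q(72), 79 → 151
combine 94, 151 → 245
The subtree containing X is merged 2 times, so code length = 2.

2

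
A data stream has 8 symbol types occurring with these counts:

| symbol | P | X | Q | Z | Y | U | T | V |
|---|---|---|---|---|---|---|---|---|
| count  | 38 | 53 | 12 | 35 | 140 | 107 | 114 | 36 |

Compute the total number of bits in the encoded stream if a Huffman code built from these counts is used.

Merge the two smallest weights repeatedly:
Q(12) + Z(35) → 47
V(36) + P(38) → 74
47 + X(53) → 100
74 + 100 → 174
U(107) + T(114) → 221
Y(140) + 174 → 314
221 + 314 → 535
The encoded length is the sum of every internal node's weight: 47 + 74 + 100 + 174 + 221 + 314 + 535 = 1465 bits.

1465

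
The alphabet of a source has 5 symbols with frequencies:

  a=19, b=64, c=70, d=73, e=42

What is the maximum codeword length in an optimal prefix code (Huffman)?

3

Merge the two lowest-weight nodes at each step:
a(19) + e(42) → 61
61 + b(64) → 125
c(70) + d(73) → 143
125 + 143 → 268
Maximum depth reached is 3.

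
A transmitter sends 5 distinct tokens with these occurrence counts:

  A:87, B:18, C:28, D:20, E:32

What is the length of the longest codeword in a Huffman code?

3

Merge the two lowest-weight nodes at each step:
combine B(18), D(20) → 38
combine C(28), E(32) → 60
combine 38, 60 → 98
combine A(87), 98 → 185
The first pair merged (B, D) ends up deepest, at depth 3.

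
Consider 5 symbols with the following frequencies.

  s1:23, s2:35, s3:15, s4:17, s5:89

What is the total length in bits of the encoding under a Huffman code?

Merge the two smallest weights repeatedly:
s3(15) + s4(17) → 32
s1(23) + 32 → 55
s2(35) + 55 → 90
s5(89) + 90 → 179
Each symbol's bit-cost is frequency × depth; summing gives 356 bits (equivalently 32 + 55 + 90 + 179).

356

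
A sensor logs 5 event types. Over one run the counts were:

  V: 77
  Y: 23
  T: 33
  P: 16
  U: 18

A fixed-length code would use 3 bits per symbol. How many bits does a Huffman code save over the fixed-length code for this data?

154

Fixed-length: 3 bits × 167 symbols = 501 bits.
Huffman merges:
combine P(16), U(18) → 34
combine Y(23), T(33) → 56
combine 34, 56 → 90
combine V(77), 90 → 167
Huffman total = 34 + 56 + 90 + 167 = 347 bits.
Saving = 501 − 347 = 154 bits.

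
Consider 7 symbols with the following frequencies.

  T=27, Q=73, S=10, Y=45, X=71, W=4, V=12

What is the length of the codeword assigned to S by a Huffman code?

5

Build the tree from the bottom:
combine W(4), S(10) → 14
combine V(12), 14 → 26
combine 26, T(27) → 53
combine Y(45), 53 → 98
combine X(71), Q(73) → 144
combine 98, 144 → 242
S sits 5 levels below the root, so its codeword is 5 bits.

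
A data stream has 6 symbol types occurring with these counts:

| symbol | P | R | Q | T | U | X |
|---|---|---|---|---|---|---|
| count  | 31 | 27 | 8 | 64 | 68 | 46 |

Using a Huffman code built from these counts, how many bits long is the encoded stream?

589

Merge the two smallest weights repeatedly:
Q(8) + R(27) → 35
P(31) + 35 → 66
X(46) + T(64) → 110
66 + U(68) → 134
110 + 134 → 244
The encoded length is the sum of every internal node's weight: 35 + 66 + 110 + 134 + 244 = 589 bits.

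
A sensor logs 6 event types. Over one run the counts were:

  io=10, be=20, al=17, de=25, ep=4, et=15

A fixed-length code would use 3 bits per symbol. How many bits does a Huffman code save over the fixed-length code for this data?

Fixed-length: 3 bits × 91 symbols = 273 bits.
Huffman merges:
merge ep(4) and io(10): 14
merge 14 and et(15): 29
merge al(17) and be(20): 37
merge de(25) and 29: 54
merge 37 and 54: 91
Huffman total = 14 + 29 + 37 + 54 + 91 = 225 bits.
Saving = 273 − 225 = 48 bits.

48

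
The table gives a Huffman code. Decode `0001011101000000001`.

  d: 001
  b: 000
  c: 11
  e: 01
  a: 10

Read left to right; each codeword is recognised as soon as it completes (prefix code):
  000→b | 10→a | 11→c | 10→a | 10→a | 000→b | 000→b | 01→e
Decoded message: bacaabbe

bacaabbe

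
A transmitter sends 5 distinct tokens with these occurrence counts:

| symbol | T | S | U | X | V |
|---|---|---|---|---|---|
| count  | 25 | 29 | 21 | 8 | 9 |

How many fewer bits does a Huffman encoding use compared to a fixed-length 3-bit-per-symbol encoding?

Fixed-length: 3 bits × 92 symbols = 276 bits.
Huffman merges:
merge X(8) and V(9): 17
merge 17 and U(21): 38
merge T(25) and S(29): 54
merge 38 and 54: 92
Huffman total = 17 + 38 + 54 + 92 = 201 bits.
Saving = 276 − 201 = 75 bits.

75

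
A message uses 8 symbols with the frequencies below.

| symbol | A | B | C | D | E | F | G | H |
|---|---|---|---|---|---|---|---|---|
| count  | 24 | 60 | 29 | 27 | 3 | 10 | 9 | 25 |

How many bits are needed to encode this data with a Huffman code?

506

Merge the two smallest weights repeatedly:
E(3) + G(9) → 12
F(10) + 12 → 22
22 + A(24) → 46
H(25) + D(27) → 52
C(29) + 46 → 75
52 + B(60) → 112
75 + 112 → 187
The encoded length is the sum of every internal node's weight: 12 + 22 + 46 + 52 + 75 + 112 + 187 = 506 bits.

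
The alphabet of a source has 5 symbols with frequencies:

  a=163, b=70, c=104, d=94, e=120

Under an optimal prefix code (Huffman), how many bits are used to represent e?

Repeatedly merge the two smallest:
merge b(70) and d(94): 164
merge c(104) and e(120): 224
merge a(163) and 164: 327
merge 224 and 327: 551
The subtree containing e is merged 2 times, so code length = 2.

2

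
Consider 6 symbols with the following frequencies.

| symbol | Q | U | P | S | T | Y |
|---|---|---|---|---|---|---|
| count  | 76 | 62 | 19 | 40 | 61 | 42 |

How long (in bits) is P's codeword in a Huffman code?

4

Build the tree from the bottom:
combine P(19), S(40) → 59
combine Y(42), 59 → 101
combine T(61), U(62) → 123
combine Q(76), 101 → 177
combine 123, 177 → 300
P's leaf is at depth 4, giving a 4-bit codeword.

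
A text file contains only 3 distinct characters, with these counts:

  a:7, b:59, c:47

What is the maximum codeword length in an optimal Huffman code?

2

Merge the two lowest-weight nodes at each step:
a(7) + c(47) → 54
54 + b(59) → 113
Maximum depth reached is 2.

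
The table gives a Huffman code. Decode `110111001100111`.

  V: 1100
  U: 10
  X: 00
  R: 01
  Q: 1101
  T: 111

Read left to right; each codeword is recognised as soon as it completes (prefix code):
  1101→Q | 1100→V | 1100→V | 111→T
Decoded message: QVVT

QVVT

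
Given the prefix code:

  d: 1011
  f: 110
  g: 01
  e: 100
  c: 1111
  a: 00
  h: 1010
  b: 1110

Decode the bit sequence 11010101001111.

Read left to right; each codeword is recognised as soon as it completes (prefix code):
  110→f | 1010→h | 100→e | 1111→c
Decoded message: fhec

fhec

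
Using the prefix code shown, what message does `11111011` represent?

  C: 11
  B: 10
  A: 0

CCBC

Read left to right; each codeword is recognised as soon as it completes (prefix code):
  11→C | 11→C | 10→B | 11→C
Decoded message: CCBC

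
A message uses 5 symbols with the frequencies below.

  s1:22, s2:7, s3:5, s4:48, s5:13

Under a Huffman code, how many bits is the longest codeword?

4

Merge the two lowest-weight nodes at each step:
combine s3(5), s2(7) → 12
combine 12, s5(13) → 25
combine s1(22), 25 → 47
combine 47, s4(48) → 95
The rarest symbols sit at the bottom; the longest codeword is 4 bits.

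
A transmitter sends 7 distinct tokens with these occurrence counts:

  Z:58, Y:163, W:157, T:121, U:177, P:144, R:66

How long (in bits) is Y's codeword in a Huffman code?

2

Huffman merges, smallest pair first:
merge Z(58) and R(66): 124
merge T(121) and 124: 245
merge P(144) and W(157): 301
merge Y(163) and U(177): 340
merge 245 and 301: 546
merge 340 and 546: 886
Y sits 2 levels below the root, so its codeword is 2 bits.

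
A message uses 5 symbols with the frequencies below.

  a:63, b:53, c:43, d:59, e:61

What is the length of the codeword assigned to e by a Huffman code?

2

Repeatedly merge the two smallest:
c(43) + b(53) → 96
d(59) + e(61) → 120
a(63) + 96 → 159
120 + 159 → 279
e sits 2 levels below the root, so its codeword is 2 bits.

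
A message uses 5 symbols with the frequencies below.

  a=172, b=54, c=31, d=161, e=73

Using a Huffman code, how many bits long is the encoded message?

1053

Build the Huffman tree bottom-up:
merge c(31) and b(54): 85
merge e(73) and 85: 158
merge 158 and d(161): 319
merge a(172) and 319: 491
Total encoded bits = sum of merged weights = 85 + 158 + 319 + 491 = 1053.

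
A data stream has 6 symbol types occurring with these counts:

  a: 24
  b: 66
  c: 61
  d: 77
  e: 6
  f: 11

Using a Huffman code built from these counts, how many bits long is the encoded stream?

Greedily combine the two least-frequent nodes:
combine e(6), f(11) → 17
combine 17, a(24) → 41
combine 41, c(61) → 102
combine b(66), d(77) → 143
combine 102, 143 → 245
The encoded length is the sum of every internal node's weight: 17 + 41 + 102 + 143 + 245 = 548 bits.

548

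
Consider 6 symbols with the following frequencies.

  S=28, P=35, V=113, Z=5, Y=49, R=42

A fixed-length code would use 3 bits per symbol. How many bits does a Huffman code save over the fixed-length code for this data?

Fixed-length: 3 bits × 272 symbols = 816 bits.
Huffman merges:
combine Z(5), S(28) → 33
combine 33, P(35) → 68
combine R(42), Y(49) → 91
combine 68, 91 → 159
combine V(113), 159 → 272
Huffman total = 33 + 68 + 91 + 159 + 272 = 623 bits.
Saving = 816 − 623 = 193 bits.

193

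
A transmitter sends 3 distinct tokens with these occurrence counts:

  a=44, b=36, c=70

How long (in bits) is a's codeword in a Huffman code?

Huffman merges, smallest pair first:
b(36) + a(44) → 80
c(70) + 80 → 150
The subtree containing a is merged 2 times, so code length = 2.

2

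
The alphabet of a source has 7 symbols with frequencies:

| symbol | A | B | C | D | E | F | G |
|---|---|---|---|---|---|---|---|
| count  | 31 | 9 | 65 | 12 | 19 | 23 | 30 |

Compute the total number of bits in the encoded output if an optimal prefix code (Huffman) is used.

492

Build the Huffman tree bottom-up:
merge B(9) and D(12): 21
merge E(19) and 21: 40
merge F(23) and G(30): 53
merge A(31) and 40: 71
merge 53 and C(65): 118
merge 71 and 118: 189
The encoded length is the sum of every internal node's weight: 21 + 40 + 53 + 71 + 118 + 189 = 492 bits.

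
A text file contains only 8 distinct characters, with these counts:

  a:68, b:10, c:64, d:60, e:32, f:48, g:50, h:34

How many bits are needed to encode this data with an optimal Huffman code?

Build the Huffman tree bottom-up:
merge b(10) and e(32): 42
merge h(34) and 42: 76
merge f(48) and g(50): 98
merge d(60) and c(64): 124
merge a(68) and 76: 144
merge 98 and 124: 222
merge 144 and 222: 366
The encoded length is the sum of every internal node's weight: 42 + 76 + 98 + 124 + 144 + 222 + 366 = 1072 bits.

1072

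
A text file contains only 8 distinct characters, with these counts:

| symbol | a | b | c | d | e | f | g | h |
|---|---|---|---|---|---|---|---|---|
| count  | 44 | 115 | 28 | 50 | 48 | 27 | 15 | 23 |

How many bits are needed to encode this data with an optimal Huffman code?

Build the Huffman tree bottom-up:
merge g(15) and h(23): 38
merge f(27) and c(28): 55
merge 38 and a(44): 82
merge e(48) and d(50): 98
merge 55 and 82: 137
merge 98 and b(115): 213
merge 137 and 213: 350
Each symbol's bit-cost is frequency × depth; summing gives 973 bits (equivalently 38 + 55 + 82 + 98 + 137 + 213 + 350).

973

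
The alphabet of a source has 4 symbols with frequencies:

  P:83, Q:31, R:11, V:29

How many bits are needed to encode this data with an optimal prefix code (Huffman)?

265

Build the Huffman tree bottom-up:
R(11) + V(29) → 40
Q(31) + 40 → 71
71 + P(83) → 154
The encoded length is the sum of every internal node's weight: 40 + 71 + 154 = 265 bits.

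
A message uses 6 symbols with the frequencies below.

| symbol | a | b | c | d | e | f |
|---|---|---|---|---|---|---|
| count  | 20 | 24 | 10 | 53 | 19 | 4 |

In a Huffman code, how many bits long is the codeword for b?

Huffman merges, smallest pair first:
combine f(4), c(10) → 14
combine 14, e(19) → 33
combine a(20), b(24) → 44
combine 33, 44 → 77
combine d(53), 77 → 130
b's leaf is at depth 3, giving a 3-bit codeword.

3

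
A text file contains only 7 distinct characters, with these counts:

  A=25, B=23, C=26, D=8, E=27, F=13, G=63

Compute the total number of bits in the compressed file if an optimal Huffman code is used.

Build the Huffman tree bottom-up:
merge D(8) and F(13): 21
merge 21 and B(23): 44
merge A(25) and C(26): 51
merge E(27) and 44: 71
merge 51 and G(63): 114
merge 71 and 114: 185
Each symbol's bit-cost is frequency × depth; summing gives 486 bits (equivalently 21 + 44 + 51 + 71 + 114 + 185).

486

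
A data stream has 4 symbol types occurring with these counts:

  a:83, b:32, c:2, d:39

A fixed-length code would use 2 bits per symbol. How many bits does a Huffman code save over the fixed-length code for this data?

Fixed-length: 2 bits × 156 symbols = 312 bits.
Huffman merges:
c(2) + b(32) → 34
34 + d(39) → 73
73 + a(83) → 156
Huffman total = 34 + 73 + 156 = 263 bits.
Saving = 312 − 263 = 49 bits.

49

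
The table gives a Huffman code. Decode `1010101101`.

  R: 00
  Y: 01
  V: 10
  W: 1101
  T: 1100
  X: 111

VVVW

Read left to right; each codeword is recognised as soon as it completes (prefix code):
  10→V | 10→V | 10→V | 1101→W
Decoded message: VVVW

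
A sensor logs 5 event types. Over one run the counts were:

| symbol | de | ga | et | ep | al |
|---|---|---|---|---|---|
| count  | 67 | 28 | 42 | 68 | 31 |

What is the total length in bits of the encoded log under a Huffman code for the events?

531

Build the Huffman tree bottom-up:
merge ga(28) and al(31): 59
merge et(42) and 59: 101
merge de(67) and ep(68): 135
merge 101 and 135: 236
Total encoded bits = sum of merged weights = 59 + 101 + 135 + 236 = 531.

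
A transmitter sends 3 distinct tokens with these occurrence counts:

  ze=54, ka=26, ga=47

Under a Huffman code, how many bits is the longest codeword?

2

Merge the two lowest-weight nodes at each step:
merge ka(26) and ga(47): 73
merge ze(54) and 73: 127
Maximum depth reached is 2.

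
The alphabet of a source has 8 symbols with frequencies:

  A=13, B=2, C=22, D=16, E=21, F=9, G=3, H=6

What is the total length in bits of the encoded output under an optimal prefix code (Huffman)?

Merge the two smallest weights repeatedly:
merge B(2) and G(3): 5
merge 5 and H(6): 11
merge F(9) and 11: 20
merge A(13) and D(16): 29
merge 20 and E(21): 41
merge C(22) and 29: 51
merge 41 and 51: 92
The encoded length is the sum of every internal node's weight: 5 + 11 + 20 + 29 + 41 + 51 + 92 = 249 bits.

249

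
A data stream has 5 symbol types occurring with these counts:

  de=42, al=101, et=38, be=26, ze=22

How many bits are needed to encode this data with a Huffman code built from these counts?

Greedily combine the two least-frequent nodes:
combine ze(22), be(26) → 48
combine et(38), de(42) → 80
combine 48, 80 → 128
combine al(101), 128 → 229
The encoded length is the sum of every internal node's weight: 48 + 80 + 128 + 229 = 485 bits.

485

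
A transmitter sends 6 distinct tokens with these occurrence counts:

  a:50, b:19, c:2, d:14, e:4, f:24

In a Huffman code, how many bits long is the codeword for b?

3

Build the tree from the bottom:
combine c(2), e(4) → 6
combine 6, d(14) → 20
combine b(19), 20 → 39
combine f(24), 39 → 63
combine a(50), 63 → 113
The subtree containing b is merged 3 times, so code length = 3.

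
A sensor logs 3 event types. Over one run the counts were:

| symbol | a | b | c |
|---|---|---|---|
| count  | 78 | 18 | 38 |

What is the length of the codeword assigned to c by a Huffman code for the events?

Huffman merges, smallest pair first:
merge b(18) and c(38): 56
merge 56 and a(78): 134
The subtree containing c is merged 2 times, so code length = 2.

2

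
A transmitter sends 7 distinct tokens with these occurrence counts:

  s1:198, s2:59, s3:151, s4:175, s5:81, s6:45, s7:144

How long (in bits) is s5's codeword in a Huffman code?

3

Huffman merges, smallest pair first:
merge s6(45) and s2(59): 104
merge s5(81) and 104: 185
merge s7(144) and s3(151): 295
merge s4(175) and 185: 360
merge s1(198) and 295: 493
merge 360 and 493: 853
s5's leaf is at depth 3, giving a 3-bit codeword.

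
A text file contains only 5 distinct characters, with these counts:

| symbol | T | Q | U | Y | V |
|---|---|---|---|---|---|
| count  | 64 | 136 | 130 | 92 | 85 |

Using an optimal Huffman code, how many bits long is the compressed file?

Merge the two smallest weights repeatedly:
T(64) + V(85) → 149
Y(92) + U(130) → 222
Q(136) + 149 → 285
222 + 285 → 507
Total encoded bits = sum of merged weights = 149 + 222 + 285 + 507 = 1163.

1163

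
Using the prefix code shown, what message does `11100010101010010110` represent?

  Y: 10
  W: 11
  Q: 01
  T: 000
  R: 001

Read left to right; each codeword is recognised as soon as it completes (prefix code):
  11→W | 10→Y | 001→R | 01→Q | 01→Q | 01→Q | 001→R | 01→Q | 10→Y
Decoded message: WYRQQQRQY

WYRQQQRQY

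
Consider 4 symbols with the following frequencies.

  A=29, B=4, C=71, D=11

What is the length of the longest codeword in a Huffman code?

Merge the two lowest-weight nodes at each step:
merge B(4) and D(11): 15
merge 15 and A(29): 44
merge 44 and C(71): 115
The first pair merged (B, D) ends up deepest, at depth 3.

3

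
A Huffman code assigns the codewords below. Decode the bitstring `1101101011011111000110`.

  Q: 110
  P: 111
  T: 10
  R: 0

QQTQPQRRQ

Read left to right; each codeword is recognised as soon as it completes (prefix code):
  110→Q | 110→Q | 10→T | 110→Q | 111→P | 110→Q | 0→R | 0→R | 110→Q
Decoded message: QQTQPQRRQ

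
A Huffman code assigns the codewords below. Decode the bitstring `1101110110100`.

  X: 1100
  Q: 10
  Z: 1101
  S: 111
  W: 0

ZZQQW

Read left to right; each codeword is recognised as soon as it completes (prefix code):
  1101→Z | 1101→Z | 10→Q | 10→Q | 0→W
Decoded message: ZZQQW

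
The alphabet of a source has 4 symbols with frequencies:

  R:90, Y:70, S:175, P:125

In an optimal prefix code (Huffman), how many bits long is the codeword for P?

2

Repeatedly merge the two smallest:
merge Y(70) and R(90): 160
merge P(125) and 160: 285
merge S(175) and 285: 460
P sits 2 levels below the root, so its codeword is 2 bits.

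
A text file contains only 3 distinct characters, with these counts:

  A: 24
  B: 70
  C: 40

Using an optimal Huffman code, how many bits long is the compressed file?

198

Merge the two smallest weights repeatedly:
combine A(24), C(40) → 64
combine 64, B(70) → 134
Total encoded bits = sum of merged weights = 64 + 134 = 198.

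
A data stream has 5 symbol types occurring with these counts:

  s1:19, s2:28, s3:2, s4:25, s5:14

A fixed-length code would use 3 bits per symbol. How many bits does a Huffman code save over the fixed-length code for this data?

Fixed-length: 3 bits × 88 symbols = 264 bits.
Huffman merges:
combine s3(2), s5(14) → 16
combine 16, s1(19) → 35
combine s4(25), s2(28) → 53
combine 35, 53 → 88
Huffman total = 16 + 35 + 53 + 88 = 192 bits.
Saving = 264 − 192 = 72 bits.

72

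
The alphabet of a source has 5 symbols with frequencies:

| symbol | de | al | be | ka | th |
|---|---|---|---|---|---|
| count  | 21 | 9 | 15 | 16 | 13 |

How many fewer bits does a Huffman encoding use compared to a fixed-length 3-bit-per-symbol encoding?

Fixed-length: 3 bits × 74 symbols = 222 bits.
Huffman merges:
combine al(9), th(13) → 22
combine be(15), ka(16) → 31
combine de(21), 22 → 43
combine 31, 43 → 74
Huffman total = 22 + 31 + 43 + 74 = 170 bits.
Saving = 222 − 170 = 52 bits.

52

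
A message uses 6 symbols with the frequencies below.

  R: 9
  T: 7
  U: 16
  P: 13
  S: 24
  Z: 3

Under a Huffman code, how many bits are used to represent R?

Repeatedly merge the two smallest:
merge Z(3) and T(7): 10
merge R(9) and 10: 19
merge P(13) and U(16): 29
merge 19 and S(24): 43
merge 29 and 43: 72
R sits 3 levels below the root, so its codeword is 3 bits.

3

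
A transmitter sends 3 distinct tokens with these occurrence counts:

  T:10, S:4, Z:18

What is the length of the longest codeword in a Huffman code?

Merge the two lowest-weight nodes at each step:
S(4) + T(10) → 14
14 + Z(18) → 32
The rarest symbols sit at the bottom; the longest codeword is 2 bits.

2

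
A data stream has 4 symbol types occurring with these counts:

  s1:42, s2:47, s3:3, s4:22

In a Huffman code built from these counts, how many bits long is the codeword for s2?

Build the tree from the bottom:
combine s3(3), s4(22) → 25
combine 25, s1(42) → 67
combine s2(47), 67 → 114
s2 sits one level below the root: a 1-bit codeword.

1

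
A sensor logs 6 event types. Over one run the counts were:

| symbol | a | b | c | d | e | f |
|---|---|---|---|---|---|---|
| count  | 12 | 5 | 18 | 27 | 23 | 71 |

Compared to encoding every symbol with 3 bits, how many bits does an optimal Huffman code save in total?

125

Fixed-length: 3 bits × 156 symbols = 468 bits.
Huffman merges:
b(5) + a(12) → 17
17 + c(18) → 35
e(23) + d(27) → 50
35 + 50 → 85
f(71) + 85 → 156
Huffman total = 17 + 35 + 50 + 85 + 156 = 343 bits.
Saving = 468 − 343 = 125 bits.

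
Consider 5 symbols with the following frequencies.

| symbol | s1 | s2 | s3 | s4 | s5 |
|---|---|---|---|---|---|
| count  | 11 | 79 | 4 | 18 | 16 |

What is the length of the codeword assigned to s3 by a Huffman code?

4

Build the tree from the bottom:
merge s3(4) and s1(11): 15
merge 15 and s5(16): 31
merge s4(18) and 31: 49
merge 49 and s2(79): 128
The subtree containing s3 is merged 4 times, so code length = 4.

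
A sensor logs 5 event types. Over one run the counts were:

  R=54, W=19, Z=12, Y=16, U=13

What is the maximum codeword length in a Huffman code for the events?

Merge the two lowest-weight nodes at each step:
merge Z(12) and U(13): 25
merge Y(16) and W(19): 35
merge 25 and 35: 60
merge R(54) and 60: 114
Maximum depth reached is 3.

3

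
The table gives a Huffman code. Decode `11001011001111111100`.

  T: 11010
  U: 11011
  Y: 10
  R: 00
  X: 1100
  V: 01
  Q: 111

Read left to right; each codeword is recognised as soon as it completes (prefix code):
  1100→X | 10→Y | 1100→X | 111→Q | 111→Q | 1100→X
Decoded message: XYXQQX

XYXQQX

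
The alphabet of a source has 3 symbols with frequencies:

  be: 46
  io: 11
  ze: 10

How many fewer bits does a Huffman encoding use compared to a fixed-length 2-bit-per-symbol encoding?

Fixed-length: 2 bits × 67 symbols = 134 bits.
Huffman merges:
merge ze(10) and io(11): 21
merge 21 and be(46): 67
Huffman total = 21 + 67 = 88 bits.
Saving = 134 − 88 = 46 bits.

46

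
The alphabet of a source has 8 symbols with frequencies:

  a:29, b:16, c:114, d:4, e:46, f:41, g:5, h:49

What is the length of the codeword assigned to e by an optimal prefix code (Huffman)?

3

Repeatedly merge the two smallest:
d(4) + g(5) → 9
9 + b(16) → 25
25 + a(29) → 54
f(41) + e(46) → 87
h(49) + 54 → 103
87 + 103 → 190
c(114) + 190 → 304
The subtree containing e is merged 3 times, so code length = 3.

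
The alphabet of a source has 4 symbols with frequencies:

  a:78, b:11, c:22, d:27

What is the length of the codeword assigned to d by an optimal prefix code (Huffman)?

Repeatedly merge the two smallest:
combine b(11), c(22) → 33
combine d(27), 33 → 60
combine 60, a(78) → 138
d sits 2 levels below the root, so its codeword is 2 bits.

2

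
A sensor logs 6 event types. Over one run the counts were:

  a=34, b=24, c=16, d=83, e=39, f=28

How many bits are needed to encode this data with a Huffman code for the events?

Merge the two smallest weights repeatedly:
merge c(16) and b(24): 40
merge f(28) and a(34): 62
merge e(39) and 40: 79
merge 62 and 79: 141
merge d(83) and 141: 224
Each symbol's bit-cost is frequency × depth; summing gives 546 bits (equivalently 40 + 62 + 79 + 141 + 224).

546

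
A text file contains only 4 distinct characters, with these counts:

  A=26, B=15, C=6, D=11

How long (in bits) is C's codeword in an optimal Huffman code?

3

Huffman merges, smallest pair first:
combine C(6), D(11) → 17
combine B(15), 17 → 32
combine A(26), 32 → 58
C's leaf is at depth 3, giving a 3-bit codeword.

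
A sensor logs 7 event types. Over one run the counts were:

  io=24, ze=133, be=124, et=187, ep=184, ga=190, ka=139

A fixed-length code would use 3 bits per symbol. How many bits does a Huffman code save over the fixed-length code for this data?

229

Fixed-length: 3 bits × 981 symbols = 2943 bits.
Huffman merges:
combine io(24), be(124) → 148
combine ze(133), ka(139) → 272
combine 148, ep(184) → 332
combine et(187), ga(190) → 377
combine 272, 332 → 604
combine 377, 604 → 981
Huffman total = 148 + 272 + 332 + 377 + 604 + 981 = 2714 bits.
Saving = 2943 − 2714 = 229 bits.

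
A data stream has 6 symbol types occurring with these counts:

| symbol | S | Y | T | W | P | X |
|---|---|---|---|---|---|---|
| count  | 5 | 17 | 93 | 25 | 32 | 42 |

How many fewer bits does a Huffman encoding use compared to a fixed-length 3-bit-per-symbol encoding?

Fixed-length: 3 bits × 214 symbols = 642 bits.
Huffman merges:
merge S(5) and Y(17): 22
merge 22 and W(25): 47
merge P(32) and X(42): 74
merge 47 and 74: 121
merge T(93) and 121: 214
Huffman total = 22 + 47 + 74 + 121 + 214 = 478 bits.
Saving = 642 − 478 = 164 bits.

164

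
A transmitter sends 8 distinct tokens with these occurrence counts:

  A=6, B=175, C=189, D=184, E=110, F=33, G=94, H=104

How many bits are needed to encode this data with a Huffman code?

2484

Build the Huffman tree bottom-up:
A(6) + F(33) → 39
39 + G(94) → 133
H(104) + E(110) → 214
133 + B(175) → 308
D(184) + C(189) → 373
214 + 308 → 522
373 + 522 → 895
Total encoded bits = sum of merged weights = 39 + 133 + 214 + 308 + 373 + 522 + 895 = 2484.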